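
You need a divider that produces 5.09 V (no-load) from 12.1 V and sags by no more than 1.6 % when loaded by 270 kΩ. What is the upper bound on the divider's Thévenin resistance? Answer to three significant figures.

Loading drop = R_th/(R_th + R_L) ≤ 0.0160, so R_th ≤ R_L · ε/(1−ε) = 270 kΩ × 0.0160/0.9840 = 4.39 kΩ.
(Any R1, R2 with R2/(R1+R2) = 0.421 and R1‖R2 ≤ 4.39 kΩ will meet the spec.)

R_th ≤ 4.39 kΩ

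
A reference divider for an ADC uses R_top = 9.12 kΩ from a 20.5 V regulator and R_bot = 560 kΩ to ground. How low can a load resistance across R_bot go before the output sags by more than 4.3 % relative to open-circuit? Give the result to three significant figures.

R_L(min) ≈ 200 kΩ

Output resistance R_th = R_top‖R_bot = (9.12 × 560)/569.1 = 8.974 kΩ.
The fractional drop is R_th/(R_th + R_L); requiring this ≤ 0.0430 gives R_L ≥ R_th(1/0.0430 − 1) = 8.974 × 22.26 = 200 kΩ.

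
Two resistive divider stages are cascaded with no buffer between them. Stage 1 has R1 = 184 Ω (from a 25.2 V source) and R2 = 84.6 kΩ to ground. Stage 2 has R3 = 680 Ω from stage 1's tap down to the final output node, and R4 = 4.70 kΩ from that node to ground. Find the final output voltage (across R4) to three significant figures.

V_out ≈ 21.2 V

Stage 2 presents R3+R4 = 5380 Ω as a load on stage 1's tap.
Stage 1's lower leg becomes R2‖(R3+R4) = 5058 Ω, so V_mid = 25.2 × 5058/5242 = 24.32 V.
Stage 2 is itself unloaded: V_out = V_mid × R4/(R3+R4) = 24.32 × 4700/5380 = 21.2 V.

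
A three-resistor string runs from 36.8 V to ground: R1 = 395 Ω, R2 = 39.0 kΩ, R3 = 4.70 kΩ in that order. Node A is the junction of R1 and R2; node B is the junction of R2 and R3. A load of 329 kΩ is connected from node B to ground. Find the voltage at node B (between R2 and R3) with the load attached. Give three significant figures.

V ≈ 3.87 V

At node B, R3 is in parallel with the load: R3‖R_L = 4634 Ω.
Below node A the resistance is R2 + (R3‖R_L) = 43630 Ω, so V_A = 36.8 × 43630/44030 = 36.47 V.
Then V_B = V_A × (R3‖R_L)/(R2 + R3‖R_L) = 36.47 × 4634/43630 = 3.87 V.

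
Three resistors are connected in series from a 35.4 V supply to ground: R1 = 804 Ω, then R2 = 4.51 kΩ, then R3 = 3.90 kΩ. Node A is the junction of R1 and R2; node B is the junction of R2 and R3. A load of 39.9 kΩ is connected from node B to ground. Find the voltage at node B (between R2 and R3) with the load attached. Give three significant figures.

V ≈ 14.2 V

At node B, R3 is in parallel with the load: R3‖R_L = 3553 Ω.
Below node A the resistance is R2 + (R3‖R_L) = 8063 Ω, so V_A = 35.4 × 8063/8867 = 32.19 V.
Then V_B = V_A × (R3‖R_L)/(R2 + R3‖R_L) = 32.19 × 3553/8063 = 14.2 V.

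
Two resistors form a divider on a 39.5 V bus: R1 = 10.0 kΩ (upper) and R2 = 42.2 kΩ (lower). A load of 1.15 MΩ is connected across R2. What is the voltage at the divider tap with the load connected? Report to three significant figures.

V_out ≈ 31.7 V

The load sits in parallel with R2: R2‖R_L = (42.2 × 1150) / (42.2 + 1150) = 40.71 kΩ.
V_out = 39.5 × 40.71 / (10.0 + 40.71) = 39.5 × 40.71/50.71 = 31.7 V.
(Unloaded it would have been 31.9 V.)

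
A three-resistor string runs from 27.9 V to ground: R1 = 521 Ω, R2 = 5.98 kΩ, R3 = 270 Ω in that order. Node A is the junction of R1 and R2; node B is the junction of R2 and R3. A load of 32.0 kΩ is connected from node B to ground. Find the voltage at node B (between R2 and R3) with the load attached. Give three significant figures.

V ≈ 1.10 V

At node B, R3 is in parallel with the load: R3‖R_L = 267.7 Ω.
Below node A the resistance is R2 + (R3‖R_L) = 6248 Ω, so V_A = 27.9 × 6248/6769 = 25.75 V.
Then V_B = V_A × (R3‖R_L)/(R2 + R3‖R_L) = 25.75 × 267.7/6248 = 1.10 V.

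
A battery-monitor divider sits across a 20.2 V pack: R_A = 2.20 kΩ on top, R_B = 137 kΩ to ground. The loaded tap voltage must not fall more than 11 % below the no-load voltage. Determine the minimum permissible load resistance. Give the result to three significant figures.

Output resistance R_th = R_A‖R_B = (2.20 × 137)/139.2 = 2.165 kΩ.
The fractional drop is R_th/(R_th + R_L); requiring this ≤ 0.110 gives R_L ≥ R_th(1/0.110 − 1) = 2.165 × 8.091 = 17.5 kΩ.

R_L(min) ≈ 17.5 kΩ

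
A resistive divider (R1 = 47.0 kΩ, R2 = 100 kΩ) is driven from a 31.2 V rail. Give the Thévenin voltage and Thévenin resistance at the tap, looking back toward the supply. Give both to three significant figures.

V_th = 21.2 V, R_th = 32.0 kΩ

V_th is the open-circuit tap voltage: 31.2 × 100/(47.0 + 100) = 21.2 V.
With the supply zeroed, R1 and R2 appear in parallel from the tap: R_th = R1‖R2 = (47.0 × 100)/147.0 = 32.0 kΩ.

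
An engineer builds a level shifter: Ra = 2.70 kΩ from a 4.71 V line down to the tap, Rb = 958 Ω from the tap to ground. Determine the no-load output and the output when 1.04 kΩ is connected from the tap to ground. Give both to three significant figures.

Unloaded: 1.23 V; loaded: 0.734 V

Open-circuit: V = 4.71 × 958/(2700 + 958) = 1.23 V.
With the load, Rb becomes Rb‖R_L = 498.7 Ω, so V = 4.71 × 498.7/3199 = 0.734 V.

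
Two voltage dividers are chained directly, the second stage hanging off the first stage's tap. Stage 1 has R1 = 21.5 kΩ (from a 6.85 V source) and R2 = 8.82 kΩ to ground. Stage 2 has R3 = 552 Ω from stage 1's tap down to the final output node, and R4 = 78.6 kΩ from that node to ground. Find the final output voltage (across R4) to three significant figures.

Stage 2 presents R3+R4 = 79150 Ω as a load on stage 1's tap.
Stage 1's lower leg becomes R2‖(R3+R4) = 7936 Ω, so V_mid = 6.85 × 7936/29440 = 1.847 V.
Stage 2 is itself unloaded: V_out = V_mid × R4/(R3+R4) = 1.847 × 78600/79150 = 1.83 V.

V_out ≈ 1.83 V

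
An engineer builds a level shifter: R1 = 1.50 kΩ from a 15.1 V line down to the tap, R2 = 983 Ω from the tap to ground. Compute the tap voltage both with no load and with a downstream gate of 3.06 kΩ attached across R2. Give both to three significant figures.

Unloaded: 5.98 V; loaded: 5.01 V

Open-circuit: V = 15.1 × 983/(1500 + 983) = 5.98 V.
With the load, R2 becomes R2‖R_L = 744.0 Ω, so V = 15.1 × 744.0/2244 = 5.01 V.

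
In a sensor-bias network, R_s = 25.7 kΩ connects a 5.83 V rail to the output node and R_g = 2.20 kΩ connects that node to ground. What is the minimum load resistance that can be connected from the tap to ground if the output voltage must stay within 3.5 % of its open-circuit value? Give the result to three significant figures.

R_L(min) ≈ 55.9 kΩ

Output resistance R_th = R_s‖R_g = (25.7 × 2.20)/27.90 = 2.027 kΩ.
The fractional drop is R_th/(R_th + R_L); requiring this ≤ 0.0350 gives R_L ≥ R_th(1/0.0350 − 1) = 2.027 × 27.57 = 55.9 kΩ.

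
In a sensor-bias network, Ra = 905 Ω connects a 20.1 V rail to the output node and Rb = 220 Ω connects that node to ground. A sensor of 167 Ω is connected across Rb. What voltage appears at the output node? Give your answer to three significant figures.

The load sits in parallel with Rb: Rb‖R_L = (220 × 167) / (220 + 167) = 94.94 Ω.
V_out = 20.1 × 94.94 / (905 + 94.94) = 20.1 × 94.94/999.9 = 1.91 V.

V_out ≈ 1.91 V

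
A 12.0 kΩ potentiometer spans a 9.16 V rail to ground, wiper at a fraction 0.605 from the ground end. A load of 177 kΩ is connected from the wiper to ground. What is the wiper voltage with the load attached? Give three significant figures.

V ≈ 5.45 V

The wiper splits the pot into (1−α)R = 4.740 kΩ above and αR = 7.260 kΩ below.
Lower section ‖ load = 6.974 kΩ.
V_wiper = 9.16 × 6.974/(4.740 + 6.974) = 5.45 V.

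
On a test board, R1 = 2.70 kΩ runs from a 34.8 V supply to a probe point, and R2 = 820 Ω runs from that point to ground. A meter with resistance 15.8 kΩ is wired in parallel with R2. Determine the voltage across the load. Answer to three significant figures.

The load sits in parallel with R2: R2‖R_L = (820 × 15800) / (820 + 15800) = 779.5 Ω.
V_out = 34.8 × 779.5 / (2700 + 779.5) = 34.8 × 779.5/3480 = 7.80 V.

V_out ≈ 7.80 V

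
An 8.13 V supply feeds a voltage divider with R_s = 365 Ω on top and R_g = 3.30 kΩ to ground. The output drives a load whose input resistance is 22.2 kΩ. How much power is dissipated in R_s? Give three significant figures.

Total resistance from the source is R_s + (R_g‖R_L) = 3238 Ω, so I = 8.13/3238 Ω = 2.511 mA.
P = I²·R_s = (2.511 mA)² × 365 Ω = 2.30 mW.

P ≈ 2.30 mW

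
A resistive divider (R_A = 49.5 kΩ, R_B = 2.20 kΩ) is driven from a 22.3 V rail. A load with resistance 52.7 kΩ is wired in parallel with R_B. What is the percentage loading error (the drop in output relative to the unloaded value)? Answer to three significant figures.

The divider's output (Thévenin) resistance is R_A‖R_B = 2.106 kΩ.
Fractional drop under load = R_th/(R_th + R_L) = 2.106 / (2.106 + 52.7) = 0.03843.
So the output falls by 3.84 %.

3.84 %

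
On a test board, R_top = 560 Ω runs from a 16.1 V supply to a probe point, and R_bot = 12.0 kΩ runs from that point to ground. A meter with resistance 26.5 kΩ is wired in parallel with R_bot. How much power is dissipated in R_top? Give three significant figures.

P ≈ 1.87 mW

Total resistance from the source is R_top + (R_bot‖R_L) = 8820 Ω, so I = 16.1/8820 Ω = 1.825 mA.
P = I²·R_top = (1.825 mA)² × 560 Ω = 1.87 mW.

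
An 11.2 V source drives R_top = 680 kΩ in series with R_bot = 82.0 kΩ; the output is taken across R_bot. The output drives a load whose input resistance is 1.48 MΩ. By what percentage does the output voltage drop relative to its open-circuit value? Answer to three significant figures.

The divider's output (Thévenin) resistance is R_top‖R_bot = 73.18 kΩ.
Fractional drop under load = R_th/(R_th + R_L) = 73.18 / (73.18 + 1480) = 0.04711.
So the output falls by 4.71 %.

4.71 %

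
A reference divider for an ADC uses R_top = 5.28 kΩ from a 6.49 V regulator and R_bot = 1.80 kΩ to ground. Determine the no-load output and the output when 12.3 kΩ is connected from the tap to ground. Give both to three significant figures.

Unloaded: 1.65 V; loaded: 1.49 V

Open-circuit: V = 6.49 × 1.80/(5.28 + 1.80) = 1.65 V.
With the load, R_bot becomes R_bot‖R_L = 1.570 kΩ, so V = 6.49 × 1.570/6.850 = 1.49 V.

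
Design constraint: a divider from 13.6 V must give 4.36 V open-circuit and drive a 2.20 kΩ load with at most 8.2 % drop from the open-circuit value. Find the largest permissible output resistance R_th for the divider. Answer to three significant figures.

R_th ≤ 197 Ω

Loading drop = R_th/(R_th + R_L) ≤ 0.0820, so R_th ≤ R_L · ε/(1−ε) = 2.20 kΩ × 0.0820/0.9180 = 197 Ω.
(Any R1, R2 with R2/(R1+R2) = 0.321 and R1‖R2 ≤ 197 Ω will meet the spec.)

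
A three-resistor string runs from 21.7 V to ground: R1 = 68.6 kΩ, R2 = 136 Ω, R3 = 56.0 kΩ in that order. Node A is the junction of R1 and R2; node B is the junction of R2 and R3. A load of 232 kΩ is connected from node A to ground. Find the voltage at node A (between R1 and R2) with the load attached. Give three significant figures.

V ≈ 8.62 V

Below node A the series string R2+R3 = 56140 Ω sits in parallel with the 232000 Ω load: 45200 Ω.
V_A = 21.7 × 45200/(68600 + 45200) = 8.62 V.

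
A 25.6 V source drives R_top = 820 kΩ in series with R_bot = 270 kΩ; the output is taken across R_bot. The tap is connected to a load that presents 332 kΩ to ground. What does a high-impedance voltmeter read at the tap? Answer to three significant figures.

The load sits in parallel with R_bot: R_bot‖R_L = (270 × 332) / (270 + 332) = 148.9 kΩ.
V_out = 25.6 × 148.9 / (820 + 148.9) = 25.6 × 148.9/968.9 = 3.93 V.
(Unloaded it would have been 6.34 V.)

V_out ≈ 3.93 V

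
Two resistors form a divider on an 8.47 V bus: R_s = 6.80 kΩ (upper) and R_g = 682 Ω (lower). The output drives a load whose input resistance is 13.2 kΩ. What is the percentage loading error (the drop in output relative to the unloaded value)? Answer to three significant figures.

4.49 %

The divider's output (Thévenin) resistance is R_s‖R_g = 619.8 Ω.
Fractional drop under load = R_th/(R_th + R_L) = 619.8 / (619.8 + 13200) = 0.04485.
So the output falls by 4.49 %.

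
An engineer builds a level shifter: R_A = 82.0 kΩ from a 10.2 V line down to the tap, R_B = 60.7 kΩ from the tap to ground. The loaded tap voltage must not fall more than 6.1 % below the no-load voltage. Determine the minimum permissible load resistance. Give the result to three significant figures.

R_L(min) ≈ 537 kΩ

Output resistance R_th = R_A‖R_B = (82.0 × 60.7)/142.7 = 34.88 kΩ.
The fractional drop is R_th/(R_th + R_L); requiring this ≤ 0.0610 gives R_L ≥ R_th(1/0.0610 − 1) = 34.88 × 15.39 = 537 kΩ.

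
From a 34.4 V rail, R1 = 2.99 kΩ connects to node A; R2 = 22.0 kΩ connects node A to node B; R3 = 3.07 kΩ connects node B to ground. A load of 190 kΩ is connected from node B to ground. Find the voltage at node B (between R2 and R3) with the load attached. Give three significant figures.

At node B, R3 is in parallel with the load: R3‖R_L = 3.021 kΩ.
Below node A the resistance is R2 + (R3‖R_L) = 25.02 kΩ, so V_A = 34.4 × 25.02/28.01 = 30.73 V.
Then V_B = V_A × (R3‖R_L)/(R2 + R3‖R_L) = 30.73 × 3.021/25.02 = 3.71 V.

V ≈ 3.71 V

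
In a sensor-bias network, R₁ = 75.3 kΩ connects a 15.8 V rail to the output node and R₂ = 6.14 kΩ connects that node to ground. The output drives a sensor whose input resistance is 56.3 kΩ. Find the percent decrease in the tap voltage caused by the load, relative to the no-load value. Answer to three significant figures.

Unloaded V = 15.8 × 6.14/81.44 = 1.1912 V.
Loaded: R₂‖R_L = 5.536 kΩ, giving V = 15.8 × 5.536/80.84 = 1.0821 V.
Drop = (1.1912 − 1.0821) / 1.1912 = 9.16 %.

9.16 %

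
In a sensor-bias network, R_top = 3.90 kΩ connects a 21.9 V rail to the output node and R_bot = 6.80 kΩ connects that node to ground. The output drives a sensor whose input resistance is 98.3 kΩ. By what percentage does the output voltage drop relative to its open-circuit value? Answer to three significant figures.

2.46 %

The divider's output (Thévenin) resistance is R_top‖R_bot = 2.479 kΩ.
Fractional drop under load = R_th/(R_th + R_L) = 2.479 / (2.479 + 98.3) = 0.02459.
So the output falls by 2.46 %.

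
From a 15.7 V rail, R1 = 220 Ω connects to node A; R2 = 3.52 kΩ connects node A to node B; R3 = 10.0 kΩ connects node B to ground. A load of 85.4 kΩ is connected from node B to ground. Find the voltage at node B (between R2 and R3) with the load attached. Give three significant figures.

V ≈ 11.1 V

At node B, R3 is in parallel with the load: R3‖R_L = 8952 Ω.
Below node A the resistance is R2 + (R3‖R_L) = 12470 Ω, so V_A = 15.7 × 12470/12690 = 15.43 V.
Then V_B = V_A × (R3‖R_L)/(R2 + R3‖R_L) = 15.43 × 8952/12470 = 11.1 V.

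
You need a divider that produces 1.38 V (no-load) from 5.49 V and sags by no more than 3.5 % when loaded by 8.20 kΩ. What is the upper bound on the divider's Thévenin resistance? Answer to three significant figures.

R_th ≤ 297 Ω

Loading drop = R_th/(R_th + R_L) ≤ 0.0350, so R_th ≤ R_L · ε/(1−ε) = 8.20 kΩ × 0.0350/0.9650 = 297 Ω.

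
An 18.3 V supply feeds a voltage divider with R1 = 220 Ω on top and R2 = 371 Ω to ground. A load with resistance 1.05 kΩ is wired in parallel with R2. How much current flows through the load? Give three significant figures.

I_L ≈ 9.67 mA

R2‖R_L = 274.1 Ω; V_out = 18.3 × 274.1/494.1 = 10.15 V.
I_L = V_out / R_L = 10.15 / 1.05 kΩ = 9.67 mA.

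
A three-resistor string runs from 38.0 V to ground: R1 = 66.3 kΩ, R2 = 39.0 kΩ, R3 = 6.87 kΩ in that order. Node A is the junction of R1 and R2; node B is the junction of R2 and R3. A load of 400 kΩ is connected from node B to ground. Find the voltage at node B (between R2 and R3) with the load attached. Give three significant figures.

At node B, R3 is in parallel with the load: R3‖R_L = 6.754 kΩ.
Below node A the resistance is R2 + (R3‖R_L) = 45.75 kΩ, so V_A = 38.0 × 45.75/112.1 = 15.52 V.
Then V_B = V_A × (R3‖R_L)/(R2 + R3‖R_L) = 15.52 × 6.754/45.75 = 2.29 V.

V ≈ 2.29 V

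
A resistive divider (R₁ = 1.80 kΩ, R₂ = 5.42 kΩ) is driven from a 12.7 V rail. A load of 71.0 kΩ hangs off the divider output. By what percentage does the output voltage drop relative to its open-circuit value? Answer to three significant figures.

1.87 %

The divider's output (Thévenin) resistance is R₁‖R₂ = 1.351 kΩ.
Fractional drop under load = R_th/(R_th + R_L) = 1.351 / (1.351 + 71.0) = 0.01868.
So the output falls by 1.87 %.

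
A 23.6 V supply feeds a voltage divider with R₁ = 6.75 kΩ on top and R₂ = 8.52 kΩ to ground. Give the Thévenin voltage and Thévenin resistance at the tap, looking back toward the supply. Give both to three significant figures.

V_th is the open-circuit tap voltage: 23.6 × 8.52/(6.75 + 8.52) = 13.2 V.
With the supply zeroed, R₁ and R₂ appear in parallel from the tap: R_th = R₁‖R₂ = (6.75 × 8.52)/15.27 = 3.77 kΩ.

V_th = 13.2 V, R_th = 3.77 kΩ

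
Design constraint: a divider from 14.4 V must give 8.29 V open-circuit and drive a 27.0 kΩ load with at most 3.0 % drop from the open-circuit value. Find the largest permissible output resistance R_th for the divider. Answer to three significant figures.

R_th ≤ 835 Ω

Loading drop = R_th/(R_th + R_L) ≤ 0.0300, so R_th ≤ R_L · ε/(1−ε) = 27.0 kΩ × 0.0300/0.9700 = 835 Ω.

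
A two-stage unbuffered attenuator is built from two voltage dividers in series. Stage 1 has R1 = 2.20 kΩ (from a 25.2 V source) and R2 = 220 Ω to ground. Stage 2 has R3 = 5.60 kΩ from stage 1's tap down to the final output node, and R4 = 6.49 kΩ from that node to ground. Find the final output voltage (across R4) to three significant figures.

Stage 2 presents R3+R4 = 12090 Ω as a load on stage 1's tap.
Stage 1's lower leg becomes R2‖(R3+R4) = 216.1 Ω, so V_mid = 25.2 × 216.1/2416 = 2.254 V.
Stage 2 is itself unloaded: V_out = V_mid × R4/(R3+R4) = 2.254 × 6490/12090 = 1.21 V.

V_out ≈ 1.21 V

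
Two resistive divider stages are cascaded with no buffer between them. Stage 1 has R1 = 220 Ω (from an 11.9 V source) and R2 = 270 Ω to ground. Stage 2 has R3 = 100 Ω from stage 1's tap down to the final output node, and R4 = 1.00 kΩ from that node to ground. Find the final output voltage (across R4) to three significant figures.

V_out ≈ 5.37 V

Stage 2 presents R3+R4 = 1100 Ω as a load on stage 1's tap.
Stage 1's lower leg becomes R2‖(R3+R4) = 216.8 Ω, so V_mid = 11.9 × 216.8/436.8 = 5.906 V.
Stage 2 is itself unloaded: V_out = V_mid × R4/(R3+R4) = 5.906 × 1000/1100 = 5.37 V.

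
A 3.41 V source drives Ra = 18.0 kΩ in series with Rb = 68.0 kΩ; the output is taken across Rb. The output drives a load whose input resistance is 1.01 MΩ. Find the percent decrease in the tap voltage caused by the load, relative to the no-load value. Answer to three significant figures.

1.39 %

The divider's output (Thévenin) resistance is Ra‖Rb = 14.23 kΩ.
Fractional drop under load = R_th/(R_th + R_L) = 14.23 / (14.23 + 1010) = 0.01390.
So the output falls by 1.39 %.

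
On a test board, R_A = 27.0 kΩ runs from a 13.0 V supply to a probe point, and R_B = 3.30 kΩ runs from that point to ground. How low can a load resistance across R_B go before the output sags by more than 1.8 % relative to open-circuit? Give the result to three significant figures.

Output resistance R_th = R_A‖R_B = (27.0 × 3.30)/30.30 = 2.941 kΩ.
The fractional drop is R_th/(R_th + R_L); requiring this ≤ 0.0180 gives R_L ≥ R_th(1/0.0180 − 1) = 2.941 × 54.56 = 160 kΩ.

R_L(min) ≈ 160 kΩ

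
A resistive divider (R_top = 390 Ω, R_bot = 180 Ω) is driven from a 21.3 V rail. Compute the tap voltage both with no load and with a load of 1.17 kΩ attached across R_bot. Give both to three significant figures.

Open-circuit: V = 21.3 × 180/(390 + 180) = 6.73 V.
With the load, R_bot becomes R_bot‖R_L = 156.0 Ω, so V = 21.3 × 156.0/546.0 = 6.09 V.

Unloaded: 6.73 V; loaded: 6.09 V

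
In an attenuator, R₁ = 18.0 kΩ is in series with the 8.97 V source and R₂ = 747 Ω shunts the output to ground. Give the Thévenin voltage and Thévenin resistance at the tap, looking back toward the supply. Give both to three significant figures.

V_th is the open-circuit tap voltage: 8.97 × 747/(18000 + 747) = 0.357 V.
With the supply zeroed, R₁ and R₂ appear in parallel from the tap: R_th = R₁‖R₂ = (18000 × 747)/18750 = 717 Ω.

V_th = 0.357 V, R_th = 717 Ω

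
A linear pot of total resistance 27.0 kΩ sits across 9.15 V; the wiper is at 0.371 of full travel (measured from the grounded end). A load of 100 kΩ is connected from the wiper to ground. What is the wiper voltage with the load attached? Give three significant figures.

The wiper splits the pot into (1−α)R = 16.98 kΩ above and αR = 10.02 kΩ below.
Lower section ‖ load = 9.105 kΩ.
V_wiper = 9.15 × 9.105/(16.98 + 9.105) = 3.19 V.

V ≈ 3.19 V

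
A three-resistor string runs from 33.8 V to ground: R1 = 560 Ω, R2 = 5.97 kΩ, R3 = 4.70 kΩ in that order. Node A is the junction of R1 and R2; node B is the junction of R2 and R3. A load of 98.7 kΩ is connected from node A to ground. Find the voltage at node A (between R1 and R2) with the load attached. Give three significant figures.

V ≈ 31.9 V

Below node A the series string R2+R3 = 10670 Ω sits in parallel with the 98700 Ω load: 9629 Ω.
V_A = 33.8 × 9629/(560 + 9629) = 31.9 V.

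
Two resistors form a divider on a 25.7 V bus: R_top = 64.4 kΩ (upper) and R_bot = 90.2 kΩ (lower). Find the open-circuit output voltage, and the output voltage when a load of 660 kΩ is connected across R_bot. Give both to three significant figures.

Unloaded: 15.0 V; loaded: 14.2 V

Open-circuit: V = 25.7 × 90.2/(64.4 + 90.2) = 15.0 V.
With the load, R_bot becomes R_bot‖R_L = 79.35 kΩ, so V = 25.7 × 79.35/143.8 = 14.2 V.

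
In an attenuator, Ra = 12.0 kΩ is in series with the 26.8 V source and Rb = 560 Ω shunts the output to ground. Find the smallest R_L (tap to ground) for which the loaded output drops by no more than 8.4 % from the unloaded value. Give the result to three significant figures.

R_L(min) ≈ 5.83 kΩ

Output resistance R_th = Ra‖Rb = (12000 × 560)/12560 = 535.0 Ω.
The fractional drop is R_th/(R_th + R_L); requiring this ≤ 0.0840 gives R_L ≥ R_th(1/0.0840 − 1) = 535.0 × 10.90 = 5.83 kΩ.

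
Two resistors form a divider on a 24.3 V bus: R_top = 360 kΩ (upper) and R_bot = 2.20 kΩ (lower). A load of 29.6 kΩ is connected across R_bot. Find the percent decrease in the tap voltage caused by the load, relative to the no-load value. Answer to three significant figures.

6.88 %

The divider's output (Thévenin) resistance is R_top‖R_bot = 2.187 kΩ.
Fractional drop under load = R_th/(R_th + R_L) = 2.187 / (2.187 + 29.6) = 0.06879.
So the output falls by 6.88 %.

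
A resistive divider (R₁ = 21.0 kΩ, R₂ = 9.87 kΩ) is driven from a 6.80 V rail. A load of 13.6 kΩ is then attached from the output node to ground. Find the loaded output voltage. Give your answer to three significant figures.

V_out ≈ 1.46 V

The load sits in parallel with R₂: R₂‖R_L = (9.87 × 13.6) / (9.87 + 13.6) = 5.719 kΩ.
V_out = 6.80 × 5.719 / (21.0 + 5.719) = 6.80 × 5.719/26.72 = 1.46 V.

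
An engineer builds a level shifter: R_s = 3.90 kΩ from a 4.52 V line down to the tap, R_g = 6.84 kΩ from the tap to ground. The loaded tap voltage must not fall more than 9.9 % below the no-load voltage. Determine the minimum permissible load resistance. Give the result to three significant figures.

Output resistance R_th = R_s‖R_g = (3.90 × 6.84)/10.74 = 2.484 kΩ.
The fractional drop is R_th/(R_th + R_L); requiring this ≤ 0.0990 gives R_L ≥ R_th(1/0.0990 − 1) = 2.484 × 9.101 = 22.6 kΩ.

R_L(min) ≈ 22.6 kΩ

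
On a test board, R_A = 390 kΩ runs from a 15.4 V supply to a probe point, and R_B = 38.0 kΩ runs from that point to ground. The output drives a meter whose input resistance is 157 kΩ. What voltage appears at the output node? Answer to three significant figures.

The load sits in parallel with R_B: R_B‖R_L = (38.0 × 157) / (38.0 + 157) = 30.59 kΩ.
V_out = 15.4 × 30.59 / (390 + 30.59) = 15.4 × 30.59/420.6 = 1.12 V.
(Unloaded it would have been 1.37 V.)

V_out ≈ 1.12 V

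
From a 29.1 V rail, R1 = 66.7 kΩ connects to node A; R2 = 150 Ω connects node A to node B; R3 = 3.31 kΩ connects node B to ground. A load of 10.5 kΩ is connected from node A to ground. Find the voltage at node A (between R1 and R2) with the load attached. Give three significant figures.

V ≈ 1.09 V

Below node A the series string R2+R3 = 3460 Ω sits in parallel with the 10500 Ω load: 2602 Ω.
V_A = 29.1 × 2602/(66700 + 2602) = 1.09 V.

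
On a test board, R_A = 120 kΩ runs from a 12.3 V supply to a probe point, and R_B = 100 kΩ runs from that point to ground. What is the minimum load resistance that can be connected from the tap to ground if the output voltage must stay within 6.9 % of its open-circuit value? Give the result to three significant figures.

R_L(min) ≈ 736 kΩ

Output resistance R_th = R_A‖R_B = (120 × 100)/220.0 = 54.55 kΩ.
The fractional drop is R_th/(R_th + R_L); requiring this ≤ 0.0690 gives R_L ≥ R_th(1/0.0690 − 1) = 54.55 × 13.49 = 736 kΩ.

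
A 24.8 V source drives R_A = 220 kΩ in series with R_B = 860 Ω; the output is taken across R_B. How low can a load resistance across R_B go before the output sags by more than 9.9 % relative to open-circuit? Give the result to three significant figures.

Output resistance R_th = R_A‖R_B = (220000 × 860)/220900 = 856.7 Ω.
The fractional drop is R_th/(R_th + R_L); requiring this ≤ 0.0990 gives R_L ≥ R_th(1/0.0990 − 1) = 856.7 × 9.101 = 7.80 kΩ.

R_L(min) ≈ 7.80 kΩ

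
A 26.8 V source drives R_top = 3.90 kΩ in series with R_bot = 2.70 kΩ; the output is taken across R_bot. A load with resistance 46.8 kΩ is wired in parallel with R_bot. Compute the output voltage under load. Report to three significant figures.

The load sits in parallel with R_bot: R_bot‖R_L = (2.70 × 46.8) / (2.70 + 46.8) = 2.553 kΩ.
V_out = 26.8 × 2.553 / (3.90 + 2.553) = 26.8 × 2.553/6.453 = 10.6 V.

V_out ≈ 10.6 V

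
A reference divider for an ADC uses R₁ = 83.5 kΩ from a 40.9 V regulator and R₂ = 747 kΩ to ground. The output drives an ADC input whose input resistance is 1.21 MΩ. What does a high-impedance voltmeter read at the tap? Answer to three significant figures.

V_out ≈ 34.6 V

The load sits in parallel with R₂: R₂‖R_L = (747 × 1210) / (747 + 1210) = 461.9 kΩ.
V_out = 40.9 × 461.9 / (83.5 + 461.9) = 40.9 × 461.9/545.4 = 34.6 V.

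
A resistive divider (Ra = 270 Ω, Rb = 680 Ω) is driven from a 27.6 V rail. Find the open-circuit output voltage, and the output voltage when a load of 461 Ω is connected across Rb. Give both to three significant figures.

Open-circuit: V = 27.6 × 680/(270 + 680) = 19.8 V.
With the load, Rb becomes Rb‖R_L = 274.7 Ω, so V = 27.6 × 274.7/544.7 = 13.9 V.

Unloaded: 19.8 V; loaded: 13.9 V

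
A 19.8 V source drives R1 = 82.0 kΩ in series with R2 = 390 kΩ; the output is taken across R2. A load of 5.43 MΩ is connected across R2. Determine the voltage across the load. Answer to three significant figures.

The load sits in parallel with R2: R2‖R_L = (390 × 5430) / (390 + 5430) = 363.9 kΩ.
V_out = 19.8 × 363.9 / (82.0 + 363.9) = 19.8 × 363.9/445.9 = 16.2 V.
(Unloaded it would have been 16.4 V.)

V_out ≈ 16.2 V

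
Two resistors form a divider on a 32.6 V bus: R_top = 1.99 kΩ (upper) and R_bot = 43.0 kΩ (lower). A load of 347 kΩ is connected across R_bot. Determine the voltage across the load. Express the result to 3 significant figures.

The load sits in parallel with R_bot: R_bot‖R_L = (43.0 × 347) / (43.0 + 347) = 38.26 kΩ.
V_out = 32.6 × 38.26 / (1.99 + 38.26) = 32.6 × 38.26/40.25 = 31.0 V.
(Unloaded it would have been 31.2 V.)

V_out ≈ 31.0 V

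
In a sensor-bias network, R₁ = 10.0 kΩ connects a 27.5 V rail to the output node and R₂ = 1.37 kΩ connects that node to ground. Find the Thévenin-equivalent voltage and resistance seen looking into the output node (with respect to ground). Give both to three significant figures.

V_th is the open-circuit tap voltage: 27.5 × 1.37/(10.0 + 1.37) = 3.31 V.
With the supply zeroed, R₁ and R₂ appear in parallel from the tap: R_th = R₁‖R₂ = (10.0 × 1.37)/11.37 = 1.20 kΩ.

V_th = 3.31 V, R_th = 1.20 kΩ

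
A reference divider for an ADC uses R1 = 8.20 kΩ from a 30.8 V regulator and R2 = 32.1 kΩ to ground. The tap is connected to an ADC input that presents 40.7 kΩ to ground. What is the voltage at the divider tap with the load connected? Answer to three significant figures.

V_out ≈ 21.1 V

The load sits in parallel with R2: R2‖R_L = (32.1 × 40.7) / (32.1 + 40.7) = 17.95 kΩ.
V_out = 30.8 × 17.95 / (8.20 + 17.95) = 30.8 × 17.95/26.15 = 21.1 V.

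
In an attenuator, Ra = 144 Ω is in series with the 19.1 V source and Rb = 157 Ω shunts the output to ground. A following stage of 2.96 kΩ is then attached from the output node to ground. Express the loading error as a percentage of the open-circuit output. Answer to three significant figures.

2.47 %

The divider's output (Thévenin) resistance is Ra‖Rb = 75.11 Ω.
Fractional drop under load = R_th/(R_th + R_L) = 75.11 / (75.11 + 2960) = 0.02475.
So the output falls by 2.47 %.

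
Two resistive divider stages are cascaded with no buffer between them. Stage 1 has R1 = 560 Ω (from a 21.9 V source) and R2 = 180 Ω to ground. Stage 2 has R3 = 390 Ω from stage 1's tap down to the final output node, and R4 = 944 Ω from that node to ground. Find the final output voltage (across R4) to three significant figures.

Stage 2 presents R3+R4 = 1334 Ω as a load on stage 1's tap.
Stage 1's lower leg becomes R2‖(R3+R4) = 158.6 Ω, so V_mid = 21.9 × 158.6/718.6 = 4.833 V.
Stage 2 is itself unloaded: V_out = V_mid × R4/(R3+R4) = 4.833 × 944/1334 = 3.42 V.

V_out ≈ 3.42 V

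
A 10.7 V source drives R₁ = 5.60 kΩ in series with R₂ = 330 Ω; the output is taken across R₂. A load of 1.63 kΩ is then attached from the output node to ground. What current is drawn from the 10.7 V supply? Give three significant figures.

R₂‖R_L = 274.4 Ω, so the source sees R₁ + R₂‖R_L = 5874 Ω.
I = 10.7 V / 5874 Ω = 1.82 mA.

I ≈ 1.82 mA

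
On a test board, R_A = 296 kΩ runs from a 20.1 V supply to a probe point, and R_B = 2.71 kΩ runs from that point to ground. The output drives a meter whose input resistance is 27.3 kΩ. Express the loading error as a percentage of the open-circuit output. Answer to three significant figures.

Unloaded V = 20.1 × 2.71/298.7 = 0.18235 V.
Loaded: R_B‖R_L = 2.465 kΩ, giving V = 20.1 × 2.465/298.5 = 0.16602 V.
Drop = (0.18235 − 0.16602) / 0.18235 = 8.96 %.

8.96 %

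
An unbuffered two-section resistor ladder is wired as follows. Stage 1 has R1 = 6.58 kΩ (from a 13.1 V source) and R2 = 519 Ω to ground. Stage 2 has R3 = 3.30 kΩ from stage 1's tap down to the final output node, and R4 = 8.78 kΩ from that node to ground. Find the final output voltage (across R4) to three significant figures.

V_out ≈ 0.669 V

Stage 2 presents R3+R4 = 12080 Ω as a load on stage 1's tap.
Stage 1's lower leg becomes R2‖(R3+R4) = 497.6 Ω, so V_mid = 13.1 × 497.6/7078 = 0.9210 V.
Stage 2 is itself unloaded: V_out = V_mid × R4/(R3+R4) = 0.9210 × 8780/12080 = 0.669 V.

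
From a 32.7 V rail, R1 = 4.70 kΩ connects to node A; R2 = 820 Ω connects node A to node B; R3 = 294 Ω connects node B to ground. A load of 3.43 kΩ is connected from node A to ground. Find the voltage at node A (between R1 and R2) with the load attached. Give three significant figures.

Below node A the series string R2+R3 = 1114 Ω sits in parallel with the 3430 Ω load: 840.9 Ω.
V_A = 32.7 × 840.9/(4700 + 840.9) = 4.96 V.

V ≈ 4.96 V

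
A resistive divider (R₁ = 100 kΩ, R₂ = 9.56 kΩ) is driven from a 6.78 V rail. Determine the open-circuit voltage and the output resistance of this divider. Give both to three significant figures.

V_th = 0.592 V, R_th = 8.73 kΩ

V_th is the open-circuit tap voltage: 6.78 × 9.56/(100 + 9.56) = 0.592 V.
With the supply zeroed, R₁ and R₂ appear in parallel from the tap: R_th = R₁‖R₂ = (100 × 9.56)/109.6 = 8.73 kΩ.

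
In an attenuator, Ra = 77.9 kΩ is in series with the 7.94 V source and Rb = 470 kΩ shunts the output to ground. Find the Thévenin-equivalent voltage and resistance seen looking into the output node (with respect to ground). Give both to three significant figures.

V_th = 6.81 V, R_th = 66.8 kΩ

V_th is the open-circuit tap voltage: 7.94 × 470/(77.9 + 470) = 6.81 V.
With the supply zeroed, Ra and Rb appear in parallel from the tap: R_th = Ra‖Rb = (77.9 × 470)/547.9 = 66.8 kΩ.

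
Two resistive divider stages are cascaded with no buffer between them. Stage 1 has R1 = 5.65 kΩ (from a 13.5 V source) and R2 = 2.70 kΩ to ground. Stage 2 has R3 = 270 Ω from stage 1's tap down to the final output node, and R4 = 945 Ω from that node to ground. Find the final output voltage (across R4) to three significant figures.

Stage 2 presents R3+R4 = 1215 Ω as a load on stage 1's tap.
Stage 1's lower leg becomes R2‖(R3+R4) = 837.9 Ω, so V_mid = 13.5 × 837.9/6488 = 1.744 V.
Stage 2 is itself unloaded: V_out = V_mid × R4/(R3+R4) = 1.744 × 945/1215 = 1.36 V.

V_out ≈ 1.36 V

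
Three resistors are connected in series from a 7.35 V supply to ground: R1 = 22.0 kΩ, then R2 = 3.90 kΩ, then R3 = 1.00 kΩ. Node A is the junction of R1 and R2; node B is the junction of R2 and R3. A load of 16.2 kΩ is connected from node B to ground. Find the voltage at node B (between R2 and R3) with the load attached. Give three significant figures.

At node B, R3 is in parallel with the load: R3‖R_L = 0.9419 kΩ.
Below node A the resistance is R2 + (R3‖R_L) = 4.842 kΩ, so V_A = 7.35 × 4.842/26.84 = 1.326 V.
Then V_B = V_A × (R3‖R_L)/(R2 + R3‖R_L) = 1.326 × 0.9419/4.842 = 0.258 V.

V ≈ 0.258 V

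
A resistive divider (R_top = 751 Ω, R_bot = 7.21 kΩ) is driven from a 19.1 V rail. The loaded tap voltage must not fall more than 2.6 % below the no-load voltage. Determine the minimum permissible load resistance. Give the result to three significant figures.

R_L(min) ≈ 25.5 kΩ

Output resistance R_th = R_top‖R_bot = (751 × 7210)/7961 = 680.2 Ω.
The fractional drop is R_th/(R_th + R_L); requiring this ≤ 0.0260 gives R_L ≥ R_th(1/0.0260 − 1) = 680.2 × 37.46 = 25.5 kΩ.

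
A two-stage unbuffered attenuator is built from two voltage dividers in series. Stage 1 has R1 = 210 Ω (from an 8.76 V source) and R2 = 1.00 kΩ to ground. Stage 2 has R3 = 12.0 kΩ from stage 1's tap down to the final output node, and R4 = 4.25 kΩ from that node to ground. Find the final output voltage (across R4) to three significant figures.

Stage 2 presents R3+R4 = 16250 Ω as a load on stage 1's tap.
Stage 1's lower leg becomes R2‖(R3+R4) = 942.0 Ω, so V_mid = 8.76 × 942.0/1152 = 7.163 V.
Stage 2 is itself unloaded: V_out = V_mid × R4/(R3+R4) = 7.163 × 4250/16250 = 1.87 V.

V_out ≈ 1.87 V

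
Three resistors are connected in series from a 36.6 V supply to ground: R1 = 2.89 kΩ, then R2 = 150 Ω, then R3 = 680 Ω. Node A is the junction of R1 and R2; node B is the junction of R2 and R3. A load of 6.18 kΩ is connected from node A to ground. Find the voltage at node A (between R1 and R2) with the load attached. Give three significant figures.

Below node A the series string R2+R3 = 830.0 Ω sits in parallel with the 6180 Ω load: 731.7 Ω.
V_A = 36.6 × 731.7/(2890 + 731.7) = 7.39 V.

V ≈ 7.39 V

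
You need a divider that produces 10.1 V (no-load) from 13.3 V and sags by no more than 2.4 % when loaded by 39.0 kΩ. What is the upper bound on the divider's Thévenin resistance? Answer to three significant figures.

Loading drop = R_th/(R_th + R_L) ≤ 0.0240, so R_th ≤ R_L · ε/(1−ε) = 39.0 kΩ × 0.0240/0.9760 = 959 Ω.
(Any R1, R2 with R2/(R1+R2) = 0.759 and R1‖R2 ≤ 959 Ω will meet the spec.)

R_th ≤ 959 Ω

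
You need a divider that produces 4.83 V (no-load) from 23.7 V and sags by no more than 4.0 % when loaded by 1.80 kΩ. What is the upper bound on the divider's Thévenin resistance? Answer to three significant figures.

Loading drop = R_th/(R_th + R_L) ≤ 0.0400, so R_th ≤ R_L · ε/(1−ε) = 1.80 kΩ × 0.0400/0.9600 = 75.0 Ω.

R_th ≤ 75.0 Ω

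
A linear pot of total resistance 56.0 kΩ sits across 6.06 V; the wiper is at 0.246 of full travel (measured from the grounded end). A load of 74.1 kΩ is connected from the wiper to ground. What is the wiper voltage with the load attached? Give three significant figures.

V ≈ 1.31 V

The wiper splits the pot into (1−α)R = 42.22 kΩ above and αR = 13.78 kΩ below.
Lower section ‖ load = 11.62 kΩ.
V_wiper = 6.06 × 11.62/(42.22 + 11.62) = 1.31 V.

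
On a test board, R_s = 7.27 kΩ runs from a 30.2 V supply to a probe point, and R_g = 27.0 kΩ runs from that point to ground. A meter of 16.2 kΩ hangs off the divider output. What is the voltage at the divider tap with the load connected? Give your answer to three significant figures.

V_out ≈ 17.6 V

The load sits in parallel with R_g: R_g‖R_L = (27.0 × 16.2) / (27.0 + 16.2) = 10.12 kΩ.
V_out = 30.2 × 10.12 / (7.27 + 10.12) = 30.2 × 10.12/17.39 = 17.6 V.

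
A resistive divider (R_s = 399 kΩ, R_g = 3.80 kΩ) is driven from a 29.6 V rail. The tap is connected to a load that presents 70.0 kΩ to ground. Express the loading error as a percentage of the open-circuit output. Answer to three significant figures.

5.10 %

The divider's output (Thévenin) resistance is R_s‖R_g = 3.764 kΩ.
Fractional drop under load = R_th/(R_th + R_L) = 3.764 / (3.764 + 70.0) = 0.05103.
So the output falls by 5.10 %.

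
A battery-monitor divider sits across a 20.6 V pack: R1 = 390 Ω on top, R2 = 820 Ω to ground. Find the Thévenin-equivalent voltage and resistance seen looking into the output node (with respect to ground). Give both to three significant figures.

V_th = 14.0 V, R_th = 264 Ω

V_th is the open-circuit tap voltage: 20.6 × 820/(390 + 820) = 14.0 V.
With the supply zeroed, R1 and R2 appear in parallel from the tap: R_th = R1‖R2 = (390 × 820)/1210 = 264 Ω.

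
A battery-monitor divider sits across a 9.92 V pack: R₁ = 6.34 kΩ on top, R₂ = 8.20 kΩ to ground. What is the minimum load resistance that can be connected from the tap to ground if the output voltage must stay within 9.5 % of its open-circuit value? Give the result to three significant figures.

Output resistance R_th = R₁‖R₂ = (6.34 × 8.20)/14.54 = 3.576 kΩ.
The fractional drop is R_th/(R_th + R_L); requiring this ≤ 0.0950 gives R_L ≥ R_th(1/0.0950 − 1) = 3.576 × 9.526 = 34.1 kΩ.

R_L(min) ≈ 34.1 kΩ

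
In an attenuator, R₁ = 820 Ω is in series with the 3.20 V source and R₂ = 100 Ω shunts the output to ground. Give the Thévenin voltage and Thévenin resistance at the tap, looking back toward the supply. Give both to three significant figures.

V_th = 0.348 V, R_th = 89.1 Ω

V_th is the open-circuit tap voltage: 3.20 × 100/(820 + 100) = 0.348 V.
With the supply zeroed, R₁ and R₂ appear in parallel from the tap: R_th = R₁‖R₂ = (820 × 100)/920.0 = 89.1 Ω.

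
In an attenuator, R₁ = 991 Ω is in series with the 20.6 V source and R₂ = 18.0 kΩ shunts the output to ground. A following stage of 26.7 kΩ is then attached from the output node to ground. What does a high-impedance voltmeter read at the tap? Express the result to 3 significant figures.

V_out ≈ 18.9 V

The load sits in parallel with R₂: R₂‖R_L = (18000 × 26700) / (18000 + 26700) = 10750 Ω.
V_out = 20.6 × 10750 / (991 + 10750) = 20.6 × 10750/11740 = 18.9 V.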